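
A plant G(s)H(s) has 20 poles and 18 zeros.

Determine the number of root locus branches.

Root locus has n branches where n = number of poles = 20.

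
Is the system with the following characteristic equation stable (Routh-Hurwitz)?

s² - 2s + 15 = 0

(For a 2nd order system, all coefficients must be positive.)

Coefficients: 1, -2, 15. b=-2 not positive, so system is unstable.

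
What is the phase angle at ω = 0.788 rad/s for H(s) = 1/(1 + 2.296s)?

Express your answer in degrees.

Phase = -arctan(ωτ) = -arctan(0.788 × 2.296) = -61.1°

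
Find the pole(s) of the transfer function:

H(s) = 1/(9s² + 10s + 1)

Discriminant = 10² - 4×9×1 = 100 - 36 = 64 > 0, so two distinct real poles. Using quadratic formula: s = (-10 ± √64)/(2×9) = (-10 ± √64)/18, with √64 = 8. s₁ = -2/18 ≈ -0.1111, s₂ = -18/18 = -1. Poles: s₁ = -0.1111, s₂ = -1.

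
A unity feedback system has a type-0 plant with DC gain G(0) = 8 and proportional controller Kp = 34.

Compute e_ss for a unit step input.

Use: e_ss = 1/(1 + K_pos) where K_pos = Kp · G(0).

K_pos = Kp · G(0) = 34 × 8 = 272. e_ss = 1/(1 + 272) = 0.0037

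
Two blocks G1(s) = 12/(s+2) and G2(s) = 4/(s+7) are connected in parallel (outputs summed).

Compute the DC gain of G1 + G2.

Parallel: G_eq = G1 + G2. DC gain = G1(0) + G2(0) = 12/2 + 4/7 = 6 + 0.5714 = 6.5714.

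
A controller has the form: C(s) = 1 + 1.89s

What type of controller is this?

This is a Proportional-Derivative (PD) controller.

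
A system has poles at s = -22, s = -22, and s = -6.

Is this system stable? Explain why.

All poles are in the left half-plane. System is stable.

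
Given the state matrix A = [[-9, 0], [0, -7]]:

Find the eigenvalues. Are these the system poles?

For diagonal matrix, eigenvalues are diagonal entries: λ₁ = -9, λ₂ = -7. Eigenvalues of A = system poles.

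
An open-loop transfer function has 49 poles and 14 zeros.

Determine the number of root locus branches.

Root locus has n branches where n = number of poles = 49.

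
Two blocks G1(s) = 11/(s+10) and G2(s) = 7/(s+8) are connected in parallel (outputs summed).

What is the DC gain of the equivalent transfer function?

Parallel: G_eq = G1 + G2. DC gain = G1(0) + G2(0) = 11/10 + 7/8 = 1.1 + 0.875 = 1.975.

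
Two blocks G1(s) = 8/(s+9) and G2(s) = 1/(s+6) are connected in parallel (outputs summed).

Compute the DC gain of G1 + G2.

Parallel: G_eq = G1 + G2. DC gain = G1(0) + G2(0) = 8/9 + 1/6 = 0.8889 + 0.1667 = 1.0556.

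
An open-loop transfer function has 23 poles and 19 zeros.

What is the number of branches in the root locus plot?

Root locus has n branches where n = number of poles = 23.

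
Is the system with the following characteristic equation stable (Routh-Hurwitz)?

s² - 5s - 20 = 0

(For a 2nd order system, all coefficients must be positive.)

Coefficients: 1, -5, -20. b=-5, c=-20 not positive, so system is unstable.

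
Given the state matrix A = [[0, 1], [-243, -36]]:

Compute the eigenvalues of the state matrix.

det(A - λI) = λ² - (-36)λ + 243 = (λ - (-27))(λ - (-9)). Eigenvalues: -27, -9.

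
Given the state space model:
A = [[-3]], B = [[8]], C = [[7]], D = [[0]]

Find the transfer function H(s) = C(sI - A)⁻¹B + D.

(sI - A)⁻¹ = 1/(s + 3). H(s) = 7 × 8/(s + 3) + 0 = 56/(s + 3).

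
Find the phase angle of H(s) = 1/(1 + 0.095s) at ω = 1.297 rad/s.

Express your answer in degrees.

Phase = -arctan(ωτ) = -arctan(1.297 × 0.095) = -7.0°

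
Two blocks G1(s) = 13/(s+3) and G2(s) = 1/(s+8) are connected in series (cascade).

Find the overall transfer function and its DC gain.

Series: multiply transfer functions. G_eq = 13/(s+3) × 1/(s+8) = 13/((s+3)(s+8)). DC gain = 13/(3×8) = 0.5417.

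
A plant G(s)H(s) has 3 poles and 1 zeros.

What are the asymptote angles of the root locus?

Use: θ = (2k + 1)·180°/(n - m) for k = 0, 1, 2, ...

n - m = 3 - 1 = 2. Angles: θk = (2k + 1)·180°/2 = 90°, 270°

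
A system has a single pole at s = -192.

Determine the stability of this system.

Pole at s = -192 is in the left half-plane. Stable.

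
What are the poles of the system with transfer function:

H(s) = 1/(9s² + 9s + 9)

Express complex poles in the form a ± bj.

Discriminant = 9² - 4×9×9 = 81 - 324 = -243 < 0, so the poles are a complex conjugate pair s = (-9 ± j√243)/(2×9). Real part = -9/(2×9) = -9/18 = -0.5; imaginary part = ±√243/(2×9) ≈ 0.8660. Poles: s = -0.5 ± 0.8660j.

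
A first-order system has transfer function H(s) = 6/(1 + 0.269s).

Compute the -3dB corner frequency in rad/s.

Corner frequency = 1/τ = 1/0.269 = 3.717 rad/s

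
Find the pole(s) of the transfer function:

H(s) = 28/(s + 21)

Pole is where denominator = 0: s + 21 = 0, so s = -21.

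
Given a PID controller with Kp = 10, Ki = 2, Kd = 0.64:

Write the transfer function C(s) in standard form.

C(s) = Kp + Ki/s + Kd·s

Substituting values: C(s) = 10 + 2/s + 0.64s = (0.64s² + 10s + 2)/s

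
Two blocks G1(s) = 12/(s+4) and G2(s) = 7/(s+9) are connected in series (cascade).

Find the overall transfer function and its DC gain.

Series: multiply transfer functions. G_eq = 12/(s+4) × 7/(s+9) = 84/((s+4)(s+9)). DC gain = 84/(4×9) = 2.3333.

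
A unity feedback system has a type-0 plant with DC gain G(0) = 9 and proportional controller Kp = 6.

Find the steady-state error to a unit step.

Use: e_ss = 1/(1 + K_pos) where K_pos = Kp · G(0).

K_pos = Kp · G(0) = 6 × 9 = 54. e_ss = 1/(1 + 54) = 0.0182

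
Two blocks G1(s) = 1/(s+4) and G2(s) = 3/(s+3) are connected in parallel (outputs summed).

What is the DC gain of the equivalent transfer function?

Parallel: G_eq = G1 + G2. DC gain = G1(0) + G2(0) = 1/4 + 3/3 = 0.25 + 1 = 1.25.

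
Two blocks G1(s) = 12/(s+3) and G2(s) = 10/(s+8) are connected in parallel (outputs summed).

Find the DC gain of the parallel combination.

Parallel: G_eq = G1 + G2. DC gain = G1(0) + G2(0) = 12/3 + 10/8 = 4 + 1.25 = 5.25.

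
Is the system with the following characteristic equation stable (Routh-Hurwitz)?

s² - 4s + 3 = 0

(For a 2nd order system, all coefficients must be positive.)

Coefficients: 1, -4, 3. b=-4 not positive, so system is unstable.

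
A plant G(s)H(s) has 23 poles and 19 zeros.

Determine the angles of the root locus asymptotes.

n - m = 23 - 19 = 4. Angles: θk = (2k + 1)·180°/4 = 45°, 135°, 225°, 315°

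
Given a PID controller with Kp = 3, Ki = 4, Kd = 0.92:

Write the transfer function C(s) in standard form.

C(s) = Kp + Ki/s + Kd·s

Substituting values: C(s) = 3 + 4/s + 0.92s = (0.92s² + 3s + 4)/s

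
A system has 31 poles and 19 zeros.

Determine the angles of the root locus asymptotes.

n - m = 31 - 19 = 12. Angles: θk = (2k + 1)·180°/12 = 15°, 45°, 75°, 105°, 135°, 165°, 195°, 225°, 255°, 285°, 315°, 345°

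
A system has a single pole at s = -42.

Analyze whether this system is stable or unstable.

Pole at s = -42 is in the left half-plane. Stable.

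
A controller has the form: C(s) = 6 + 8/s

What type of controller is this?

This is a Proportional-Integral (PI) controller.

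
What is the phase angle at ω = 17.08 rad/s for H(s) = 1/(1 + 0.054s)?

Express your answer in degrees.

Phase = -arctan(ωτ) = -arctan(17.08 × 0.054) = -42.7°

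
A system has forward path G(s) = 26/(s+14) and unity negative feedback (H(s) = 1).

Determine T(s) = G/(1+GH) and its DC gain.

T(s) = G/(1+GH) = [26/(s+14)] / [1 + 26/(s+14)] = 26/(s+14+26) = 26/(s+40). DC gain = 26/40 = 0.65.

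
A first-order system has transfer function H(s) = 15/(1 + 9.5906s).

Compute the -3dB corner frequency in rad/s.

Corner frequency = 1/τ = 1/9.5906 = 0.104 rad/s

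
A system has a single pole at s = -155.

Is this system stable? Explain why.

Pole at s = -155 is in the left half-plane. Stable.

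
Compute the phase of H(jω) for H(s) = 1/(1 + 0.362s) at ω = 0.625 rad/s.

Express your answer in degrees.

Phase = -arctan(ωτ) = -arctan(0.625 × 0.362) = -12.7°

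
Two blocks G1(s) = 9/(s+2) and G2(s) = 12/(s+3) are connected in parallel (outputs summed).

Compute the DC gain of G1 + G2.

Parallel: G_eq = G1 + G2. DC gain = G1(0) + G2(0) = 9/2 + 12/3 = 4.5 + 4 = 8.5.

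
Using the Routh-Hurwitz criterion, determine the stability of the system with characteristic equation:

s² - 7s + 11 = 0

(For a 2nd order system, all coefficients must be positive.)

Coefficients: 1, -7, 11. b=-7 not positive, so system is unstable.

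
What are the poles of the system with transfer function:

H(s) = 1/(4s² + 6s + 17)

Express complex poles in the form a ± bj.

Discriminant = 6² - 4×4×17 = 36 - 272 = -236 < 0, so the poles are a complex conjugate pair s = (-6 ± j√236)/(2×4). Real part = -6/(2×4) = -6/8 = -0.75; imaginary part = ±√236/(2×4) ≈ 1.9203. Poles: s = -0.75 ± 1.9203j.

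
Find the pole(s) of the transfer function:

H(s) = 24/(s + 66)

Pole is where denominator = 0: s + 66 = 0, so s = -66.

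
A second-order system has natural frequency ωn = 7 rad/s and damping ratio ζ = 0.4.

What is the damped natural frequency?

ωd = ωn√(1 - ζ²) = 7√(1 - 0.4²) = 6.42 rad/s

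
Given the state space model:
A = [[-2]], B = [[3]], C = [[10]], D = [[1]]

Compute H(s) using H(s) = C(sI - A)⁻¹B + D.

(sI - A)⁻¹ = 1/(s + 2). H(s) = 10×3/(s + 2) + 1 = (s + 32)/(s + 2).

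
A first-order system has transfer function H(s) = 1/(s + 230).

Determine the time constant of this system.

For H(s) = 1/(s + 1/τ), the pole is at -1/τ = -230, so τ = 1/230 = 0.0043 s.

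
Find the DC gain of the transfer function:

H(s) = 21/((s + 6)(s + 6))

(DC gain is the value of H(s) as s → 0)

DC gain = H(0) = 21/(6 × 6) = 21/36 = 0.5833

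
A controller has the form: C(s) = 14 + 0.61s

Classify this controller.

This is a Proportional-Derivative (PD) controller.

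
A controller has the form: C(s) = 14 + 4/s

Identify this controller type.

This is a Proportional-Integral (PI) controller.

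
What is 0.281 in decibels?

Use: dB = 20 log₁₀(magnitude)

dB = 20 log₁₀(0.281) = -11.0 dB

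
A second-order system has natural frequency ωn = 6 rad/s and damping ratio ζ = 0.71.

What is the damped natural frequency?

ωd = ωn√(1 - ζ²) = 6√(1 - 0.71²) = 4.23 rad/s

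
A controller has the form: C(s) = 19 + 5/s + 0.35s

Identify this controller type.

This is a Proportional-Integral-Derivative (PID) controller.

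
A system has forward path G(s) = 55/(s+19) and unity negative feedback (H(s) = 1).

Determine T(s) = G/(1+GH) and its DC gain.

T(s) = G/(1+GH) = [55/(s+19)] / [1 + 55/(s+19)] = 55/(s+19+55) = 55/(s+74). DC gain = 55/74 = 0.7432.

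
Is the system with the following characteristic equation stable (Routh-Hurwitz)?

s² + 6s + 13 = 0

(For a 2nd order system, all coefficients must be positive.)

Coefficients: 1, 6, 13. All positive, so system is stable.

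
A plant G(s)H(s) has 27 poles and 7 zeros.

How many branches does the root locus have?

Root locus has n branches where n = number of poles = 27.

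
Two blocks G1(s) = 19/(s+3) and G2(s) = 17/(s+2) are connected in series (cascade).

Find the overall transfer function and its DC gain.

Series: multiply transfer functions. G_eq = 19/(s+3) × 17/(s+2) = 323/((s+3)(s+2)). DC gain = 323/(3×2) = 53.8333.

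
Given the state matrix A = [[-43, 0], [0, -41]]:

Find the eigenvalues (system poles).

For diagonal matrix, eigenvalues are diagonal entries: λ₁ = -43, λ₂ = -41.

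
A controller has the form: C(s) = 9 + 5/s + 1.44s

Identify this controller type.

This is a Proportional-Integral-Derivative (PID) controller.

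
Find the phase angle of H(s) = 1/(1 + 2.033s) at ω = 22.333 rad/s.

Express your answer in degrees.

Phase = -arctan(ωτ) = -arctan(22.333 × 2.033) = -88.7°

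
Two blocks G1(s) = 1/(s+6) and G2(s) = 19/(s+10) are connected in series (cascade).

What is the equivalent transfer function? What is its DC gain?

Series: multiply transfer functions. G_eq = 1/(s+6) × 19/(s+10) = 19/((s+6)(s+10)). DC gain = 19/(6×10) = 0.3167.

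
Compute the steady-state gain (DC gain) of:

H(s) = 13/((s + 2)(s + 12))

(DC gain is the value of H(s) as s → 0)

DC gain = H(0) = 13/(2 × 12) = 13/24 = 0.5417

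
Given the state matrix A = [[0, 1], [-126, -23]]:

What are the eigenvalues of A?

det(A - λI) = λ² - (-23)λ + 126 = (λ - (-14))(λ - (-9)). Eigenvalues: -14, -9.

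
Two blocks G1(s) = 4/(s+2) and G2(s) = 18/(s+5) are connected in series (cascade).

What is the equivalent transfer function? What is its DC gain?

Series: multiply transfer functions. G_eq = 4/(s+2) × 18/(s+5) = 72/((s+2)(s+5)). DC gain = 72/(2×5) = 7.2.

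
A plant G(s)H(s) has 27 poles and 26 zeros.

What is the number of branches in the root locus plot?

Root locus has n branches where n = number of poles = 27.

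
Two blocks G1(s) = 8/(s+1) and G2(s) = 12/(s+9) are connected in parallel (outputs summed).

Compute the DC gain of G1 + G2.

Parallel: G_eq = G1 + G2. DC gain = G1(0) + G2(0) = 8/1 + 12/9 = 8 + 1.3333 = 9.3333.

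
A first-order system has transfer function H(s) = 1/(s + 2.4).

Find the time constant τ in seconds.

For H(s) = 1/(s + 1/τ), the pole is at -1/τ = -2.4, so τ = 1/2.4 = 0.4167 s.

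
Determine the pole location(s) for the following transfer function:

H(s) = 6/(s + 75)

Pole is where denominator = 0: s + 75 = 0, so s = -75.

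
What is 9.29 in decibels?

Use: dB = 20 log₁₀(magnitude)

dB = 20 log₁₀(9.29) = 19.4 dB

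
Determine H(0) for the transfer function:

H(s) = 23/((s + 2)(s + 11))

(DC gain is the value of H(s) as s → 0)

DC gain = H(0) = 23/(2 × 11) = 23/22 = 1.0455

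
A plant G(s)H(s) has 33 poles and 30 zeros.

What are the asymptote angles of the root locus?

n - m = 33 - 30 = 3. Angles: θk = (2k + 1)·180°/3 = 60°, 180°, 300°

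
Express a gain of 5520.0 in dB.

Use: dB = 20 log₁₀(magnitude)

dB = 20 log₁₀(5520.0) = 74.8 dB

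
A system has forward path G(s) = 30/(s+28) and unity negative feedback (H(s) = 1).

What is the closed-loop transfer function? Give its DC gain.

T(s) = G/(1+GH) = [30/(s+28)] / [1 + 30/(s+28)] = 30/(s+28+30) = 30/(s+58). DC gain = 30/58 = 0.5172.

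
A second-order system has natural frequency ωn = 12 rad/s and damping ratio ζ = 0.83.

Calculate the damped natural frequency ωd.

ωd = ωn√(1 - ζ²) = 12√(1 - 0.83²) = 6.69 rad/s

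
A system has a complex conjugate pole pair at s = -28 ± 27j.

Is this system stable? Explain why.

Real part of poles is -28 (< 0, left half-plane). Stable.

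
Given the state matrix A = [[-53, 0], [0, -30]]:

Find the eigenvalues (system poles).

For diagonal matrix, eigenvalues are diagonal entries: λ₁ = -53, λ₂ = -30.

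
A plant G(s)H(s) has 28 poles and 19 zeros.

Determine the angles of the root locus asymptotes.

n - m = 28 - 19 = 9. Angles: θk = (2k + 1)·180°/9 = 20°, 60°, 100°, 140°, 180°, 220°, 260°, 300°, 340°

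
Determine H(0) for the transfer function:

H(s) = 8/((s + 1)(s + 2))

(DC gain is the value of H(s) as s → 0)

DC gain = H(0) = 8/(1 × 2) = 8/2 = 4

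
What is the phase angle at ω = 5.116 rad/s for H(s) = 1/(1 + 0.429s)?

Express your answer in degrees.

Phase = -arctan(ωτ) = -arctan(5.116 × 0.429) = -65.5°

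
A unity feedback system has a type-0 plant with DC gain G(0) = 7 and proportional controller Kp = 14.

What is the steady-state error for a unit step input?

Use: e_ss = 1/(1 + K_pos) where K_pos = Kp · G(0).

K_pos = Kp · G(0) = 14 × 7 = 98. e_ss = 1/(1 + 98) = 0.0101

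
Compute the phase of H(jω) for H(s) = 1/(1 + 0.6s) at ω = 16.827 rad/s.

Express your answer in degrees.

Phase = -arctan(ωτ) = -arctan(16.827 × 0.6) = -84.3°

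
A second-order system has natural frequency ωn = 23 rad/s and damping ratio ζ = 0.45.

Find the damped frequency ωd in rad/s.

ωd = ωn√(1 - ζ²) = 23√(1 - 0.45²) = 20.54 rad/s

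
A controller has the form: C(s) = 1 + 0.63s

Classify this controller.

This is a Proportional-Derivative (PD) controller.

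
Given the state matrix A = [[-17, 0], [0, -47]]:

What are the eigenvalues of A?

For diagonal matrix, eigenvalues are diagonal entries: λ₁ = -17, λ₂ = -47.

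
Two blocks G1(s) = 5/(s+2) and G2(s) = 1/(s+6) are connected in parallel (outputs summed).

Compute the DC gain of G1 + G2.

Parallel: G_eq = G1 + G2. DC gain = G1(0) + G2(0) = 5/2 + 1/6 = 2.5 + 0.1667 = 2.6667.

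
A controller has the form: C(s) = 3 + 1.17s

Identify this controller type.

This is a Proportional-Derivative (PD) controller.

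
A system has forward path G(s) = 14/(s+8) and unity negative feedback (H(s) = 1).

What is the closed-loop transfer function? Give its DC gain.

T(s) = G/(1+GH) = [14/(s+8)] / [1 + 14/(s+8)] = 14/(s+8+14) = 14/(s+22). DC gain = 14/22 = 0.6364.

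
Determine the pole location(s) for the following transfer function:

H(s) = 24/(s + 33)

Pole is where denominator = 0: s + 33 = 0, so s = -33.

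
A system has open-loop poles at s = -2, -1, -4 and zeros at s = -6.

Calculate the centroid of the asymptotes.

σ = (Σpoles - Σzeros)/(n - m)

σ = (Σpoles - Σzeros)/(n - m) = (-7 - (-6))/(3 - 1) = -1/2 = -0.5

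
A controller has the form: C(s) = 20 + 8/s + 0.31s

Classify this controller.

This is a Proportional-Integral-Derivative (PID) controller.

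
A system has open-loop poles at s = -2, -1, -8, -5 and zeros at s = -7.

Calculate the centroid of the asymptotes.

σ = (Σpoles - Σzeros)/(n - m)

σ = (Σpoles - Σzeros)/(n - m) = (-16 - (-7))/(4 - 1) = -9/3 = -3.0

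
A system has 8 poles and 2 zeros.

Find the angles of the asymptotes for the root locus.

n - m = 8 - 2 = 6. Angles: θk = (2k + 1)·180°/6 = 30°, 90°, 150°, 210°, 270°, 330°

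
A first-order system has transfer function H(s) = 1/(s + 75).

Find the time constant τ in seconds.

For H(s) = 1/(s + 1/τ), the pole is at -1/τ = -75, so τ = 1/75 = 0.0133 s.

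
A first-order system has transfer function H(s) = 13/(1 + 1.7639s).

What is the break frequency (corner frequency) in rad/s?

Corner frequency = 1/τ = 1/1.7639 = 0.567 rad/s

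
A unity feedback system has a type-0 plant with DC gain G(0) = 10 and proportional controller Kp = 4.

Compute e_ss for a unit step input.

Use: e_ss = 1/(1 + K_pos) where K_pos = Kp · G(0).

K_pos = Kp · G(0) = 4 × 10 = 40. e_ss = 1/(1 + 40) = 0.0244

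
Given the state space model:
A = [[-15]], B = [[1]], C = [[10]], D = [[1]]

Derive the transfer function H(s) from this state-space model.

(sI - A)⁻¹ = 1/(s + 15). H(s) = 10×1/(s + 15) + 1 = (s + 25)/(s + 15).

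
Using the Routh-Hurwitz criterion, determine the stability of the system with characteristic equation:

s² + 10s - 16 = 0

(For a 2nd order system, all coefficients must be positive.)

Coefficients: 1, 10, -16. c=-16 not positive, so system is unstable.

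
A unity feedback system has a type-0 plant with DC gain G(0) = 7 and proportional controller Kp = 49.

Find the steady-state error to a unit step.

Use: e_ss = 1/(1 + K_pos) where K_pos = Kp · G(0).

K_pos = Kp · G(0) = 49 × 7 = 343. e_ss = 1/(1 + 343) = 0.0029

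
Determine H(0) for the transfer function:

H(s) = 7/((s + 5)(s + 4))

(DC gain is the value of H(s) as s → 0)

DC gain = H(0) = 7/(5 × 4) = 7/20 = 0.35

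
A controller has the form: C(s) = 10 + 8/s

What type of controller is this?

This is a Proportional-Integral (PI) controller.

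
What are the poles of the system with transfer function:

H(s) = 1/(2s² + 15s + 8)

Discriminant = 15² - 4×2×8 = 225 - 64 = 161 > 0, so two distinct real poles. Using quadratic formula: s = (-15 ± √161)/(2×2) = (-15 ± √161)/4, with √161 ≈ 12.6886. s₁ ≈ -0.5779, s₂ ≈ -6.9221. Poles: s₁ = -0.5779, s₂ = -6.9221.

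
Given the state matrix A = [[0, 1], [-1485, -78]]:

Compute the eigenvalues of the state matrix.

det(A - λI) = λ² - (-78)λ + 1485 = (λ - (-33))(λ - (-45)). Eigenvalues: -33, -45.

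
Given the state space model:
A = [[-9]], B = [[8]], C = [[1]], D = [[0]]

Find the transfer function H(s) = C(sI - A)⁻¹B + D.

(sI - A)⁻¹ = 1/(s + 9). H(s) = 1 × 8/(s + 9) + 0 = 8/(s + 9).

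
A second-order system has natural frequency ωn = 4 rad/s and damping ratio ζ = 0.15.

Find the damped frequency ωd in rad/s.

ωd = ωn√(1 - ζ²) = 4√(1 - 0.15²) = 3.95 rad/s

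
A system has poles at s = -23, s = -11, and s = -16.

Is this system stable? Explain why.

All poles are in the left half-plane. System is stable.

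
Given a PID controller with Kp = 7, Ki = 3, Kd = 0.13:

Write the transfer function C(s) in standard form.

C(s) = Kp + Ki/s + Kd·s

Substituting values: C(s) = 7 + 3/s + 0.13s = (0.13s² + 7s + 3)/s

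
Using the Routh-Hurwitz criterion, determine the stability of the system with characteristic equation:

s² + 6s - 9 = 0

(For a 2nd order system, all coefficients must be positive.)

Coefficients: 1, 6, -9. c=-9 not positive, so system is unstable.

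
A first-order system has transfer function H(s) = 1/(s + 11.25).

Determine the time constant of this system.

For H(s) = 1/(s + 1/τ), the pole is at -1/τ = -11.25, so τ = 1/11.25 = 0.0889 s.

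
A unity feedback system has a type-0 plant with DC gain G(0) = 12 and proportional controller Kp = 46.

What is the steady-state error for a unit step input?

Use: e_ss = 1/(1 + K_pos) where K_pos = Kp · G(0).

K_pos = Kp · G(0) = 46 × 12 = 552. e_ss = 1/(1 + 552) = 0.0018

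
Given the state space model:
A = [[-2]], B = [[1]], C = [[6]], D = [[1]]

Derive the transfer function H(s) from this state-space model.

(sI - A)⁻¹ = 1/(s + 2). H(s) = 6×1/(s + 2) + 1 = (s + 8)/(s + 2).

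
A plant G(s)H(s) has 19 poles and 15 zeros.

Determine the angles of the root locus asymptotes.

n - m = 19 - 15 = 4. Angles: θk = (2k + 1)·180°/4 = 45°, 135°, 225°, 315°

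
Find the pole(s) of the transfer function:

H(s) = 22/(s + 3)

Pole is where denominator = 0: s + 3 = 0, so s = -3.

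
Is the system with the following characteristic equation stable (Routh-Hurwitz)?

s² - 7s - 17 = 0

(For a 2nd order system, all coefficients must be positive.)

Coefficients: 1, -7, -17. b=-7, c=-17 not positive, so system is unstable.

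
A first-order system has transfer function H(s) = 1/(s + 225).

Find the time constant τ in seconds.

For H(s) = 1/(s + 1/τ), the pole is at -1/τ = -225, so τ = 1/225 = 0.0044 s.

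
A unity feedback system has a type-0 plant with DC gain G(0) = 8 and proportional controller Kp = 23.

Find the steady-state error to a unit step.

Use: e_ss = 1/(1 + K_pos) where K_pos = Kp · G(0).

K_pos = Kp · G(0) = 23 × 8 = 184. e_ss = 1/(1 + 184) = 0.0054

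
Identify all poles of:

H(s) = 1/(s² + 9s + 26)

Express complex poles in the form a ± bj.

Discriminant = 9² - 4×1×26 = 81 - 104 = -23 < 0, so the poles are a complex conjugate pair s = (-9 ± j√23)/(2×1). Real part = -9/(2×1) = -9/2 = -4.5; imaginary part = ±√23/(2×1) ≈ 2.3979. Poles: s = -4.5 ± 2.3979j.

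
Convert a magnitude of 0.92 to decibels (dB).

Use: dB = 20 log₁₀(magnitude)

dB = 20 log₁₀(0.92) = -0.7 dB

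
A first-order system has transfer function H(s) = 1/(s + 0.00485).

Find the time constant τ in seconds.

For H(s) = 1/(s + 1/τ), the pole is at -1/τ = -0.00485, so τ = 1/0.00485 = 206.2 s.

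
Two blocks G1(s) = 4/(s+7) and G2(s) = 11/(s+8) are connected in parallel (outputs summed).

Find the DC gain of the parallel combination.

Parallel: G_eq = G1 + G2. DC gain = G1(0) + G2(0) = 4/7 + 11/8 = 0.5714 + 1.375 = 1.9464.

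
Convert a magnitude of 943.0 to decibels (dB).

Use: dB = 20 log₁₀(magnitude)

dB = 20 log₁₀(943.0) = 59.5 dB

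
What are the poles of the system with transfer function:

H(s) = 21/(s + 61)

Pole is where denominator = 0: s + 61 = 0, so s = -61.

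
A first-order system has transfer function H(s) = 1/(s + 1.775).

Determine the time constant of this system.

For H(s) = 1/(s + 1/τ), the pole is at -1/τ = -1.775, so τ = 1/1.775 = 0.5634 s.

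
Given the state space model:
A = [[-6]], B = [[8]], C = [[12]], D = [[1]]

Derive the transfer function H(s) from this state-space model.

(sI - A)⁻¹ = 1/(s + 6). H(s) = 12×8/(s + 6) + 1 = (s + 102)/(s + 6).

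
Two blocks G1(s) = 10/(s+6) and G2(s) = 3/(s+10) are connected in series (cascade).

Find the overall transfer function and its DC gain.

Series: multiply transfer functions. G_eq = 10/(s+6) × 3/(s+10) = 30/((s+6)(s+10)). DC gain = 30/(6×10) = 0.5.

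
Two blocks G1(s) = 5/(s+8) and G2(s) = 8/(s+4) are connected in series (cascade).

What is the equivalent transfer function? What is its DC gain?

Series: multiply transfer functions. G_eq = 5/(s+8) × 8/(s+4) = 40/((s+8)(s+4)). DC gain = 40/(8×4) = 1.25.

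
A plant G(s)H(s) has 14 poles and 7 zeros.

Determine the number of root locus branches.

Root locus has n branches where n = number of poles = 14.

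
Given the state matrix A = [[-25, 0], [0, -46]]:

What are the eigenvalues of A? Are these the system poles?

For diagonal matrix, eigenvalues are diagonal entries: λ₁ = -25, λ₂ = -46. Eigenvalues of A = system poles.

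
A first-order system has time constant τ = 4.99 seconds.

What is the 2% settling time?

For first-order system, 2% settling time ≈ 4τ = 4 × 4.99 = 19.96 s.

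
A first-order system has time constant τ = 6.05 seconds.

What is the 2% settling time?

For first-order system, 2% settling time ≈ 4τ = 4 × 6.05 = 24.2 s.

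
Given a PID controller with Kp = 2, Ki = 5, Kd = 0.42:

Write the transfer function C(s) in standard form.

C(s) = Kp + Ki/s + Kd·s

Substituting values: C(s) = 2 + 5/s + 0.42s = (0.42s² + 2s + 5)/s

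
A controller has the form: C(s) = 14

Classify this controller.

This is a Proportional (P) controller.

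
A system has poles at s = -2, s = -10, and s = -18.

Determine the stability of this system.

All poles are in the left half-plane. System is stable.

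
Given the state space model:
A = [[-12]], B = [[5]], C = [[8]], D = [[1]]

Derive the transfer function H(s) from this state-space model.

(sI - A)⁻¹ = 1/(s + 12). H(s) = 8×5/(s + 12) + 1 = (s + 52)/(s + 12).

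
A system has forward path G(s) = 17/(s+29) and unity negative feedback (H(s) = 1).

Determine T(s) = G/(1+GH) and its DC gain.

T(s) = G/(1+GH) = [17/(s+29)] / [1 + 17/(s+29)] = 17/(s+29+17) = 17/(s+46). DC gain = 17/46 = 0.3696.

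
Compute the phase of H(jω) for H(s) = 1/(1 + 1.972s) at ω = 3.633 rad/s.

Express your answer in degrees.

Phase = -arctan(ωτ) = -arctan(3.633 × 1.972) = -82.1°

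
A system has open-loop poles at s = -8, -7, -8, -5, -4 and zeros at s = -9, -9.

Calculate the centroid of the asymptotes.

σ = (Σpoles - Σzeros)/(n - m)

σ = (Σpoles - Σzeros)/(n - m) = (-32 - (-18))/(5 - 2) = -14/3 = -4.67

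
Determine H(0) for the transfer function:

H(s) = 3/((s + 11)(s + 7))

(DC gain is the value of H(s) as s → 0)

DC gain = H(0) = 3/(11 × 7) = 3/77 = 0.0390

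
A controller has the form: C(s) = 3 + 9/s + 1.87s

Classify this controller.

This is a Proportional-Integral-Derivative (PID) controller.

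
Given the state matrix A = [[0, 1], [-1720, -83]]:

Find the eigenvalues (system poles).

det(A - λI) = λ² - (-83)λ + 1720 = (λ - (-43))(λ - (-40)). Eigenvalues: -43, -40.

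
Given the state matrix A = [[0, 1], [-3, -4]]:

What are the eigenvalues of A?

det(A - λI) = λ² - (-4)λ + 3 = (λ - (-3))(λ - (-1)). Eigenvalues: -3, -1.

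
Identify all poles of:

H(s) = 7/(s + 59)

Pole is where denominator = 0: s + 59 = 0, so s = -59.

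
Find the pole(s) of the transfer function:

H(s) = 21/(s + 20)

Pole is where denominator = 0: s + 20 = 0, so s = -20.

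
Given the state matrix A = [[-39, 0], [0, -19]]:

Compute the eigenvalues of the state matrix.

For diagonal matrix, eigenvalues are diagonal entries: λ₁ = -39, λ₂ = -19.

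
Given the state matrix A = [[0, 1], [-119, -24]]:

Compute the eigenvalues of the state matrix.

det(A - λI) = λ² - (-24)λ + 119 = (λ - (-17))(λ - (-7)). Eigenvalues: -17, -7.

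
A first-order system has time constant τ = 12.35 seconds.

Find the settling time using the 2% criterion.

For first-order system, 2% settling time ≈ 4τ = 4 × 12.35 = 49.4 s.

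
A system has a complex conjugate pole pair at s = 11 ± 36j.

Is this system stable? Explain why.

Real part of poles is 11 (> 0, right half-plane). Unstable.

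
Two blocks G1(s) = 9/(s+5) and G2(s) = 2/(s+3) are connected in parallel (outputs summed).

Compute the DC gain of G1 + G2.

Parallel: G_eq = G1 + G2. DC gain = G1(0) + G2(0) = 9/5 + 2/3 = 1.8 + 0.6667 = 2.4667.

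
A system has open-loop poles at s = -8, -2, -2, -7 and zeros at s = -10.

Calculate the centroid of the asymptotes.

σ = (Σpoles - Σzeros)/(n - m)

σ = (Σpoles - Σzeros)/(n - m) = (-19 - (-10))/(4 - 1) = -9/3 = -3.0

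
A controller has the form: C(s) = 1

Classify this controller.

This is a Proportional (P) controller.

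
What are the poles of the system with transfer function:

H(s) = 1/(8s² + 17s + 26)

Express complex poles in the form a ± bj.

Discriminant = 17² - 4×8×26 = 289 - 832 = -543 < 0, so the poles are a complex conjugate pair s = (-17 ± j√543)/(2×8). Real part = -17/(2×8) = -17/16 = -1.0625; imaginary part = ±√543/(2×8) ≈ 1.4564. Poles: s = -1.0625 ± 1.4564j.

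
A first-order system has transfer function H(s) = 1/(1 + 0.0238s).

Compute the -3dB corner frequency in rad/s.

Corner frequency = 1/τ = 1/0.0238 = 42.017 rad/s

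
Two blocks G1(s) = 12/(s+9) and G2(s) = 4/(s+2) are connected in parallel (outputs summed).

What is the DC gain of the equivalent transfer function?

Parallel: G_eq = G1 + G2. DC gain = G1(0) + G2(0) = 12/9 + 4/2 = 1.3333 + 2 = 3.3333.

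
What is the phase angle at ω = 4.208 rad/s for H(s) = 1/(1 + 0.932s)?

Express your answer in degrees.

Phase = -arctan(ωτ) = -arctan(4.208 × 0.932) = -75.7°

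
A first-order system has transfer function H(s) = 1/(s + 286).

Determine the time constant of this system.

For H(s) = 1/(s + 1/τ), the pole is at -1/τ = -286, so τ = 1/286 = 0.0035 s.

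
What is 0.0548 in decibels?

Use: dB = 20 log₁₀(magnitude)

dB = 20 log₁₀(0.0548) = -25.2 dB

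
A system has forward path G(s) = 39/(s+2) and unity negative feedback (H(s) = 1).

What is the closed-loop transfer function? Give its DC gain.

T(s) = G/(1+GH) = [39/(s+2)] / [1 + 39/(s+2)] = 39/(s+2+39) = 39/(s+41). DC gain = 39/41 = 0.9512.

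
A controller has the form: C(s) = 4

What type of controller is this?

This is a Proportional (P) controller.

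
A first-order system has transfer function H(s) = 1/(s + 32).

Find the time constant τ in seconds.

For H(s) = 1/(s + 1/τ), the pole is at -1/τ = -32, so τ = 1/32 = 0.03125 s.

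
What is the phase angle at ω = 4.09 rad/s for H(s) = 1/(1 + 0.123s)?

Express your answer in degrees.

Phase = -arctan(ωτ) = -arctan(4.09 × 0.123) = -26.7°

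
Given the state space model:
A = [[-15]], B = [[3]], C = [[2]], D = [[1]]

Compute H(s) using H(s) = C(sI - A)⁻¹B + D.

(sI - A)⁻¹ = 1/(s + 15). H(s) = 2×3/(s + 15) + 1 = (s + 21)/(s + 15).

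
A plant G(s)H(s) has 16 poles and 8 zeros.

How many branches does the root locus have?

Root locus has n branches where n = number of poles = 16.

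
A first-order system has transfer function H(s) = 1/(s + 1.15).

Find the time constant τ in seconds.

For H(s) = 1/(s + 1/τ), the pole is at -1/τ = -1.15, so τ = 1/1.15 = 0.8696 s.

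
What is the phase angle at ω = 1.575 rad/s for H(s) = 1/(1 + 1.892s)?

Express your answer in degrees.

Phase = -arctan(ωτ) = -arctan(1.575 × 1.892) = -71.4°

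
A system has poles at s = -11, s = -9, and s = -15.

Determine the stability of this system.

All poles are in the left half-plane. System is stable.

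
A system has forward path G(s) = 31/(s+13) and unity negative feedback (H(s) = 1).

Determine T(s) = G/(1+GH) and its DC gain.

T(s) = G/(1+GH) = [31/(s+13)] / [1 + 31/(s+13)] = 31/(s+13+31) = 31/(s+44). DC gain = 31/44 = 0.7045.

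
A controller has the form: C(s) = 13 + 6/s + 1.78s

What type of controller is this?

This is a Proportional-Integral-Derivative (PID) controller.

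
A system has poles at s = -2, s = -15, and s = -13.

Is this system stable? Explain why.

All poles are in the left half-plane. System is stable.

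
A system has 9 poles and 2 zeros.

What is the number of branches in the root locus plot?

Root locus has n branches where n = number of poles = 9.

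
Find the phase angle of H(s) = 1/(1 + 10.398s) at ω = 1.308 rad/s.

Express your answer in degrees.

Phase = -arctan(ωτ) = -arctan(1.308 × 10.398) = -85.8°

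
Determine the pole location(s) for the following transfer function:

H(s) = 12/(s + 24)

Pole is where denominator = 0: s + 24 = 0, so s = -24.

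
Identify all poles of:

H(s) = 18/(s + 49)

Pole is where denominator = 0: s + 49 = 0, so s = -49.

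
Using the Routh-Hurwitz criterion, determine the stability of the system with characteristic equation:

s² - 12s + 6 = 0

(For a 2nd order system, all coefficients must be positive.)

Coefficients: 1, -12, 6. b=-12 not positive, so system is unstable.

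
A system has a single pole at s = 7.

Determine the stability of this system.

Pole at s = 7 is in the right half-plane. Unstable.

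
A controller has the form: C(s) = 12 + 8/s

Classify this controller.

This is a Proportional-Integral (PI) controller.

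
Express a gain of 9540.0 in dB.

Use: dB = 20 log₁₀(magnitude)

dB = 20 log₁₀(9540.0) = 79.6 dB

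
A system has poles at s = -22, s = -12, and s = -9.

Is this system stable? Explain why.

All poles are in the left half-plane. System is stable.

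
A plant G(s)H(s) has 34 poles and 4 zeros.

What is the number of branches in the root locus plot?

Root locus has n branches where n = number of poles = 34.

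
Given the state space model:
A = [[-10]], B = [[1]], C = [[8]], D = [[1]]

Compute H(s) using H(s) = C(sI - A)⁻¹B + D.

(sI - A)⁻¹ = 1/(s + 10). H(s) = 8×1/(s + 10) + 1 = (s + 18)/(s + 10).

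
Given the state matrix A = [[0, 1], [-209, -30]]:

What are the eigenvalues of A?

det(A - λI) = λ² - (-30)λ + 209 = (λ - (-19))(λ - (-11)). Eigenvalues: -19, -11.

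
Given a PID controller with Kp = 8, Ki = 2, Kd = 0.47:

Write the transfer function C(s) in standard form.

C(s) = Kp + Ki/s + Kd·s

Substituting values: C(s) = 8 + 2/s + 0.47s = (0.47s² + 8s + 2)/s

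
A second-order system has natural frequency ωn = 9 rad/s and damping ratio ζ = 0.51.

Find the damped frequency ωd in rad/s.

ωd = ωn√(1 - ζ²) = 9√(1 - 0.51²) = 7.74 rad/s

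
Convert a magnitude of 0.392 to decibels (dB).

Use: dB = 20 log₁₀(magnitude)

dB = 20 log₁₀(0.392) = -8.1 dB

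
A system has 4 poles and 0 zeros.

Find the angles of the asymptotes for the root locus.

n - m = 4 - 0 = 4. Angles: θk = (2k + 1)·180°/4 = 45°, 135°, 225°, 315°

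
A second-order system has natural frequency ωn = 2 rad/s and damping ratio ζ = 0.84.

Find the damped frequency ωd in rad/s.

ωd = ωn√(1 - ζ²) = 2√(1 - 0.84²) = 1.09 rad/s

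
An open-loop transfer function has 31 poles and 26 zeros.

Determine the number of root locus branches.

Root locus has n branches where n = number of poles = 31.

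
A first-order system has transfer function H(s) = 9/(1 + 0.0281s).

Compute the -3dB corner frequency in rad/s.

Corner frequency = 1/τ = 1/0.0281 = 35.587 rad/s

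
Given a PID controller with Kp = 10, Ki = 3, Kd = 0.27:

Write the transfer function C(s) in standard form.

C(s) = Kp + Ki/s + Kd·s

Substituting values: C(s) = 10 + 3/s + 0.27s = (0.27s² + 10s + 3)/s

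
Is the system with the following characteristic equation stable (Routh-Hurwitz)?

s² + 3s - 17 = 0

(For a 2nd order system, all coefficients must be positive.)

Coefficients: 1, 3, -17. c=-17 not positive, so system is unstable.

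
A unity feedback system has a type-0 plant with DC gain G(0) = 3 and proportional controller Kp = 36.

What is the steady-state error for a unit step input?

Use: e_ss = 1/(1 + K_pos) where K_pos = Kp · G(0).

K_pos = Kp · G(0) = 36 × 3 = 108. e_ss = 1/(1 + 108) = 0.0092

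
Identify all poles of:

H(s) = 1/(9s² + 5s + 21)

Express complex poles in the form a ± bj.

Discriminant = 5² - 4×9×21 = 25 - 756 = -731 < 0, so the poles are a complex conjugate pair s = (-5 ± j√731)/(2×9). Real part = -5/(2×9) = -5/18 ≈ -0.2778; imaginary part = ±√731/(2×9) ≈ 1.5021. Poles: s = -0.2778 ± 1.5021j.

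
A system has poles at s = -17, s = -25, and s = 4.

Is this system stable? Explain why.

Pole(s) at s = 4 are not in the left half-plane. System is unstable.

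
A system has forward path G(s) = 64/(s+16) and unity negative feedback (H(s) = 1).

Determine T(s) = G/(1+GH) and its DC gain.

T(s) = G/(1+GH) = [64/(s+16)] / [1 + 64/(s+16)] = 64/(s+16+64) = 64/(s+80). DC gain = 64/80 = 0.8.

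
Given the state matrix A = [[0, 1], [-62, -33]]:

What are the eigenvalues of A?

det(A - λI) = λ² - (-33)λ + 62 = (λ - (-2))(λ - (-31)). Eigenvalues: -2, -31.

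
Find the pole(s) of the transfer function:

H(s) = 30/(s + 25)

Pole is where denominator = 0: s + 25 = 0, so s = -25.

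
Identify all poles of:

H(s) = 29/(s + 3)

Pole is where denominator = 0: s + 3 = 0, so s = -3.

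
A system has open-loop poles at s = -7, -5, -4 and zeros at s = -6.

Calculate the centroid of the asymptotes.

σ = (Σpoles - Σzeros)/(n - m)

σ = (Σpoles - Σzeros)/(n - m) = (-16 - (-6))/(3 - 1) = -10/2 = -5.0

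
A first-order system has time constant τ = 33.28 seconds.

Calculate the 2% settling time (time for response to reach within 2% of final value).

For first-order system, 2% settling time ≈ 4τ = 4 × 33.28 = 133.12 s.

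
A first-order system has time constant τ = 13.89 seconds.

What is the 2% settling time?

For first-order system, 2% settling time ≈ 4τ = 4 × 13.89 = 55.56 s.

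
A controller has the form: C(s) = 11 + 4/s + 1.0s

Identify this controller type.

This is a Proportional-Integral-Derivative (PID) controller.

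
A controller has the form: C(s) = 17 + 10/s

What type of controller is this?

This is a Proportional-Integral (PI) controller.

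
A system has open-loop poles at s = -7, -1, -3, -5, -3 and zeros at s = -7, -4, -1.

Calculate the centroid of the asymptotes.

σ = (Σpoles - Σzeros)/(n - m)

σ = (Σpoles - Σzeros)/(n - m) = (-19 - (-12))/(5 - 3) = -7/2 = -3.5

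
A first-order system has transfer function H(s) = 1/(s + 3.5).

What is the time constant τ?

For H(s) = 1/(s + 1/τ), the pole is at -1/τ = -3.5, so τ = 1/3.5 = 0.2857 s.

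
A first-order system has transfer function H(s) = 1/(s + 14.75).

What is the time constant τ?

For H(s) = 1/(s + 1/τ), the pole is at -1/τ = -14.75, so τ = 1/14.75 = 0.0678 s.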